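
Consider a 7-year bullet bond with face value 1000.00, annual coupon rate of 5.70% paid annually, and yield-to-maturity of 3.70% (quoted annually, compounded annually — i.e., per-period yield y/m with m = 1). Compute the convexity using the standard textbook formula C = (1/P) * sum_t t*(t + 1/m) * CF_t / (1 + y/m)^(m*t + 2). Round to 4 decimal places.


Coupon per period c = face * coupon_rate / m = 57.000000
Periods per year m = 1; per-period yield y/m = 0.037000
Number of cashflows N = 7
Cashflows (t years, CF_t, discount factor 1/(1+y/m)^(m*t), PV):
  t = 1.0000: CF_t = 57.000000, DF = 0.964320, PV = 54.966249
  t = 2.0000: CF_t = 57.000000, DF = 0.929913, PV = 53.005062
  t = 3.0000: CF_t = 57.000000, DF = 0.896734, PV = 51.113849
  t = 4.0000: CF_t = 57.000000, DF = 0.864739, PV = 49.290115
  t = 5.0000: CF_t = 57.000000, DF = 0.833885, PV = 47.531451
  t = 6.0000: CF_t = 57.000000, DF = 0.804132, PV = 45.835536
  t = 7.0000: CF_t = 1057.000000, DF = 0.775441, PV = 819.641034
Price P = sum_t PV_t = 1121.383296
Convexity numerator sum_t t*(t + 1/m) * CF_t / (1+y/m)^(m*t + 2):
  t = 1.0000: term = 102.227698
  t = 2.0000: term = 295.740689
  t = 3.0000: term = 570.377414
  t = 4.0000: term = 916.710726
  t = 5.0000: term = 1326.003944
  t = 6.0000: term = 1790.169258
  t = 7.0000: term = 42682.928288
Convexity = (1/P) * sum = 47684.158018 / 1121.383296 = 42.522622

Answer: Convexity = 42.5226


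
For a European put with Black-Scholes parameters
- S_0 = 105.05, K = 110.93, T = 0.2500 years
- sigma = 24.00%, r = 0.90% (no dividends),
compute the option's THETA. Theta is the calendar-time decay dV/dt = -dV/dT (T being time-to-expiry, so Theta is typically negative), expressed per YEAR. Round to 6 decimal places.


Answer: Theta = -8.687765

Derivation:
d1 = -0.3751078705; d2 = -0.4951078705
phi(d1) = 0.3718400499; exp(-qT) = 1.0000000000; exp(-rT) = 0.9977525294
Theta = -S*exp(-qT)*phi(d1)*sigma/(2*sqrt(T)) + r*K*exp(-rT)*N(-d2) - q*S*exp(-qT)*N(-d1)
N(-d1) = 0.6462098781; N(-d2) = 0.6897380108; sqrt(T) = 0.5000000000
Term 1 = -105.0500 * 1.0000000000 * 0.3718400499 * 0.2400 / (2 * 0.5000000000) = -9.3748313381
Term 2 = 0.0090 * 110.9300 * 0.9977525294 * 0.6897380108 = 0.6870660987
Term 3 = 0 (no dividend yield, q = 0)
Theta = -9.3748313381 + (0.6870660987) + (0.0000000000) = -8.687765


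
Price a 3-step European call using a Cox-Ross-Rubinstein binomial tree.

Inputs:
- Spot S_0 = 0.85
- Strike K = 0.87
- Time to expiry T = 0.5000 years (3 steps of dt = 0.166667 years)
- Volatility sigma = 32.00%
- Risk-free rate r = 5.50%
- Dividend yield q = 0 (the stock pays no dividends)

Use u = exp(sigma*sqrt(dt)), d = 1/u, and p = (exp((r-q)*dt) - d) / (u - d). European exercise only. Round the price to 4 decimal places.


Answer: Price = V(0,0) = 0.0840

Derivation:
dt = T/N = 0.166667
u = exp(sigma*sqrt(dt)) = 1.139557; d = 1/u = 0.877534
p = (exp((r-q)*dt) - d) / (u - d) = 0.502532
Discount per step: exp(-r*dt) = 0.990875
Stock lattice S(k, i) with i counting down-moves:
  k=0: S(0,0) = 0.8500
  k=1: S(1,0) = 0.9686; S(1,1) = 0.7459
  k=2: S(2,0) = 1.1038; S(2,1) = 0.8500; S(2,2) = 0.6546
  k=3: S(3,0) = 1.2578; S(3,1) = 0.9686; S(3,2) = 0.7459; S(3,3) = 0.5744
Terminal payoffs V(N, i) = max(S_T - K, 0):
  V(3,0) = 0.387844; V(3,1) = 0.098623; V(3,2) = 0.000000; V(3,3) = 0.000000
Backward induction: V(k, i) = exp(-r*dt) * [p * V(k+1, i) + (1-p) * V(k+1, i+1)].
  V(2,0) = exp(-r*dt) * [p*0.387844 + (1-p)*0.098623] = 0.241740
  V(2,1) = exp(-r*dt) * [p*0.098623 + (1-p)*0.000000] = 0.049109
  V(2,2) = exp(-r*dt) * [p*0.000000 + (1-p)*0.000000] = 0.000000
  V(1,0) = exp(-r*dt) * [p*0.241740 + (1-p)*0.049109] = 0.144581
  V(1,1) = exp(-r*dt) * [p*0.049109 + (1-p)*0.000000] = 0.024454
  V(0,0) = exp(-r*dt) * [p*0.144581 + (1-p)*0.024454] = 0.084047


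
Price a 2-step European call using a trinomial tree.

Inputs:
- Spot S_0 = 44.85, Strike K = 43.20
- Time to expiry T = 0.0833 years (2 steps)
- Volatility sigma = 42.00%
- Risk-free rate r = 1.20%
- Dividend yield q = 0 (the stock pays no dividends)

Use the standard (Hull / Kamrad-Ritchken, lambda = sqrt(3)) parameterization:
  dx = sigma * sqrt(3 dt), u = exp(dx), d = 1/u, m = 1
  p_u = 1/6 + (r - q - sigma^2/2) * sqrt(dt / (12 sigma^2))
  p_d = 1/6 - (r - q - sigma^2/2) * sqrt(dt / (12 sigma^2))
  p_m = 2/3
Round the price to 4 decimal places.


dt = T/N = 0.041650; dx = sigma*sqrt(3*dt) = 0.148463
u = exp(dx) = 1.160050; d = 1/u = 0.862032
p_u = 0.155978, p_m = 0.666667, p_d = 0.177355
Discount per step: exp(-r*dt) = 0.999500
Stock lattice S(k, j) with j the centered position index:
  k=0: S(0,+0) = 44.8500
  k=1: S(1,-1) = 38.6621; S(1,+0) = 44.8500; S(1,+1) = 52.0282
  k=2: S(2,-2) = 33.3280; S(2,-1) = 38.6621; S(2,+0) = 44.8500; S(2,+1) = 52.0282; S(2,+2) = 60.3553
Terminal payoffs V(N, j) = max(S_T - K, 0):
  V(2,-2) = 0.000000; V(2,-1) = 0.000000; V(2,+0) = 1.650000; V(2,+1) = 8.828222; V(2,+2) = 17.155316
Backward induction: V(k, j) = exp(-r*dt) * [p_u * V(k+1, j+1) + p_m * V(k+1, j) + p_d * V(k+1, j-1)]
  V(1,-1) = exp(-r*dt) * [p_u*1.650000 + p_m*0.000000 + p_d*0.000000] = 0.257235
  V(1,+0) = exp(-r*dt) * [p_u*8.828222 + p_m*1.650000 + p_d*0.000000] = 2.475771
  V(1,+1) = exp(-r*dt) * [p_u*17.155316 + p_m*8.828222 + p_d*1.650000] = 8.849546
  V(0,+0) = exp(-r*dt) * [p_u*8.849546 + p_m*2.475771 + p_d*0.257235] = 3.074933

Answer: Price = V(0,0) = 3.0749


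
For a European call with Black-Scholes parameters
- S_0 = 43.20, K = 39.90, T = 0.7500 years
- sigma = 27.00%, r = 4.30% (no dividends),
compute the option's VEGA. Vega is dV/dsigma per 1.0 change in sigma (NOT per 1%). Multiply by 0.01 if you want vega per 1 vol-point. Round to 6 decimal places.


Answer: Vega = 12.506394

Derivation:
d1 = 0.5946779251; d2 = 0.3608510661
phi(d1) = 0.3342856371; exp(-qT) = 1.0000000000; exp(-rT) = 0.9682644857
Vega = S * exp(-qT) * phi(d1) * sqrt(T) = 43.2000 * 1.0000000000 * 0.3342856371 * 0.8660254038 = 12.506394


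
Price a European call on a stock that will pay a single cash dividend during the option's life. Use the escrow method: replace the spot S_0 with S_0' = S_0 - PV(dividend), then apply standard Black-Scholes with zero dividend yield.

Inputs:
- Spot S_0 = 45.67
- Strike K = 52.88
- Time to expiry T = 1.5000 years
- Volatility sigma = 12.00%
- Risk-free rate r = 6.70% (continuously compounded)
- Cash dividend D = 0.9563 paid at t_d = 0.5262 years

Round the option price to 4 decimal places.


PV(D) = D * exp(-r * t_d) = 0.9563 * 0.96535883 = 0.92317265
S_0' = S_0 - PV(D) = 45.6700 - 0.92317265 = 44.74682735
d1 = (ln(S_0'/K) + (r + sigma^2/2)*T) / (sigma*sqrt(T)) = -0.37902214
d2 = d1 - sigma*sqrt(T) = -0.52599152
exp(-rT) = 0.90438511
N(d1) = 0.35233571; N(d2) = 0.29944705
C = S_0' * N(d1) - K * exp(-rT) * N(d2) = 44.74682735 * 0.35233571 - 52.8800 * 0.90438511 * 0.29944705 = 1.4452

Answer: Price = 1.4452


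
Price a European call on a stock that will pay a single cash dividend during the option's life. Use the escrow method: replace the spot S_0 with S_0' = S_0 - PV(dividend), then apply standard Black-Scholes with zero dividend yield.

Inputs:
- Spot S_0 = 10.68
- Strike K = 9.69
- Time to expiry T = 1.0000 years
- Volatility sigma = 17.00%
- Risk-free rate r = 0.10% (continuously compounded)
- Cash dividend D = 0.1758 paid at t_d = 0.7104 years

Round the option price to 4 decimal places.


Answer: Price = 1.1729

Derivation:
PV(D) = D * exp(-r * t_d) = 0.1758 * 0.99928985 = 0.17567516
S_0' = S_0 - PV(D) = 10.6800 - 0.17567516 = 10.50432484
d1 = (ln(S_0'/K) + (r + sigma^2/2)*T) / (sigma*sqrt(T)) = 0.56554492
d2 = d1 - sigma*sqrt(T) = 0.39554492
exp(-rT) = 0.99900050
N(d1) = 0.71414841; N(d2) = 0.65377961
C = S_0' * N(d1) - K * exp(-rT) * N(d2) = 10.50432484 * 0.71414841 - 9.6900 * 0.99900050 * 0.65377961 = 1.1729


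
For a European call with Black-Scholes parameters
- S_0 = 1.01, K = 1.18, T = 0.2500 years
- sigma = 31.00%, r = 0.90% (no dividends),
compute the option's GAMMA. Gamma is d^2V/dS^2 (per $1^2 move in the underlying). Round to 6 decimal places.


Answer: Gamma = 1.681881

Derivation:
d1 = -0.9116232750; d2 = -1.0666232750
phi(d1) = 0.2632984680; exp(-qT) = 1.0000000000; exp(-rT) = 0.9977525294
Gamma = exp(-qT) * phi(d1) / (S * sigma * sqrt(T)) = 1.0000000000 * 0.2632984680 / (1.0100 * 0.3100 * 0.5000000000) = 1.681881


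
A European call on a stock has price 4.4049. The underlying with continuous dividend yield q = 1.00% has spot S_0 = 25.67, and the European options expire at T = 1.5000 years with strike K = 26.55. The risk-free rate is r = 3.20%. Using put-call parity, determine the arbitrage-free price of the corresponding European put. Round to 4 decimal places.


Answer: Put price = 4.4228

Derivation:
Put-call parity: C - P = S_0 * exp(-qT) - K * exp(-rT).
S_0 * exp(-qT) = 25.6700 * 0.98511194 = 25.28782349
K * exp(-rT) = 26.5500 * 0.95313379 = 25.30570205
P = C - S*exp(-qT) + K*exp(-rT)
P = 4.4049 - 25.28782349 + 25.30570205 = 4.4228


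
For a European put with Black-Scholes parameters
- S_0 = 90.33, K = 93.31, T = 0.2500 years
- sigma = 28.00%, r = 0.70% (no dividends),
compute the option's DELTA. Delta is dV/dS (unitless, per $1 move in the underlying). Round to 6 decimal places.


Answer: Delta = -0.559357

Derivation:
d1 = -0.1493403720; d2 = -0.2893403720
phi(d1) = 0.3945182784; exp(-qT) = 1.0000000000; exp(-rT) = 0.9982515304
N(-d1) = 0.5593574699
Delta = -exp(-qT) * N(-d1) = -1.0000000000 * 0.5593574699 = -0.559357


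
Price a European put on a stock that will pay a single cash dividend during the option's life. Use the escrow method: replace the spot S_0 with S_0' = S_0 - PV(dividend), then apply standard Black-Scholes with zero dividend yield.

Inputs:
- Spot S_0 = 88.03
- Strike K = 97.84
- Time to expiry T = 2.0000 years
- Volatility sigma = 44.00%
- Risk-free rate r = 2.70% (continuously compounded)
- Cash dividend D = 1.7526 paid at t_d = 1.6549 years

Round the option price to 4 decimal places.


PV(D) = D * exp(-r * t_d) = 1.7526 * 0.95630125 = 1.67601357
S_0' = S_0 - PV(D) = 88.0300 - 1.67601357 = 86.35398643
d1 = (ln(S_0'/K) + (r + sigma^2/2)*T) / (sigma*sqrt(T)) = 0.19722088
d2 = d1 - sigma*sqrt(T) = -0.42503308
exp(-rT) = 0.94743211
N(-d1) = 0.42182734; N(-d2) = 0.66459372
P = K * exp(-rT) * N(-d2) - S_0' * N(-d1) = 97.8400 * 0.94743211 * 0.66459372 - 86.35398643 * 0.42182734 = 25.1792

Answer: Price = 25.1792


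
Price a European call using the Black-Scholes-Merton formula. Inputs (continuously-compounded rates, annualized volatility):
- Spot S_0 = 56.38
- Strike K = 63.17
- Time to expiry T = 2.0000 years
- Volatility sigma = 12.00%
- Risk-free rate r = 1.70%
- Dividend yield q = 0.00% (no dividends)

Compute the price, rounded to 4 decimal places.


d1 = (ln(S/K) + (r - q + 0.5*sigma^2) * T) / (sigma * sqrt(T)) = -0.38487244
d2 = d1 - sigma * sqrt(T) = -0.55457807
exp(-rT) = 0.96657150; exp(-qT) = 1.00000000
C = S_0 * exp(-qT) * N(d1) - K * exp(-rT) * N(d2)
N(d1) = 0.35016596; N(d2) = 0.28959165
C = 56.3800 * 1.00000000 * 0.35016596 - 63.1700 * 0.96657150 * 0.28959165 = 2.0604

Answer: Price = 2.0604


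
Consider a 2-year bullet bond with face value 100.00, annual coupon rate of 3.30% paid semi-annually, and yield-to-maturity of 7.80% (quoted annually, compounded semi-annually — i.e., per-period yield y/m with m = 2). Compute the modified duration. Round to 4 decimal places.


Answer: Modified duration = 1.8762

Derivation:
Coupon per period c = face * coupon_rate / m = 1.650000
Periods per year m = 2; per-period yield y/m = 0.039000
Number of cashflows N = 4
Cashflows (t years, CF_t, discount factor 1/(1+y/m)^(m*t), PV):
  t = 0.5000: CF_t = 1.650000, DF = 0.962464, PV = 1.588065
  t = 1.0000: CF_t = 1.650000, DF = 0.926337, PV = 1.528456
  t = 1.5000: CF_t = 1.650000, DF = 0.891566, PV = 1.471083
  t = 2.0000: CF_t = 101.650000, DF = 0.858100, PV = 87.225846
Price P = sum_t PV_t = 91.813451
First compute Macaulay numerator sum_t t * PV_t:
  t * PV_t at t = 0.5000: 0.794033
  t * PV_t at t = 1.0000: 1.528456
  t * PV_t at t = 1.5000: 2.206625
  t * PV_t at t = 2.0000: 174.451693
Macaulay duration D = 178.980806 / 91.813451 = 1.949396
Modified duration = D / (1 + y/m) = 1.949396 / (1 + 0.039000) = 1.876224


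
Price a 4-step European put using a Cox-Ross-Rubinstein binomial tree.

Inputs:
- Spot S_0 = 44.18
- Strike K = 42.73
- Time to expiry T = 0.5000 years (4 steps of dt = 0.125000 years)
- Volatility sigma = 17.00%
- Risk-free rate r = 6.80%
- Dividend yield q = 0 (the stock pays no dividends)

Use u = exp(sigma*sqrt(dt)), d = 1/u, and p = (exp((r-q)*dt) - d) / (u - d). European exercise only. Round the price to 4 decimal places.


Answer: Price = V(0,0) = 0.9692

Derivation:
dt = T/N = 0.125000
u = exp(sigma*sqrt(dt)) = 1.061947; d = 1/u = 0.941667
p = (exp((r-q)*dt) - d) / (u - d) = 0.555948
Discount per step: exp(-r*dt) = 0.991536
Stock lattice S(k, i) with i counting down-moves:
  k=0: S(0,0) = 44.1800
  k=1: S(1,0) = 46.9168; S(1,1) = 41.6028
  k=2: S(2,0) = 49.8232; S(2,1) = 44.1800; S(2,2) = 39.1760
  k=3: S(3,0) = 52.9096; S(3,1) = 46.9168; S(3,2) = 41.6028; S(3,3) = 36.8907
  k=4: S(4,0) = 56.1872; S(4,1) = 49.8232; S(4,2) = 44.1800; S(4,3) = 39.1760; S(4,4) = 34.7388
Terminal payoffs V(N, i) = max(K - S_T, 0):
  V(4,0) = 0.000000; V(4,1) = 0.000000; V(4,2) = 0.000000; V(4,3) = 3.554011; V(4,4) = 7.991246
Backward induction: V(k, i) = exp(-r*dt) * [p * V(k+1, i) + (1-p) * V(k+1, i+1)].
  V(3,0) = exp(-r*dt) * [p*0.000000 + (1-p)*0.000000] = 0.000000
  V(3,1) = exp(-r*dt) * [p*0.000000 + (1-p)*0.000000] = 0.000000
  V(3,2) = exp(-r*dt) * [p*0.000000 + (1-p)*3.554011] = 1.564809
  V(3,3) = exp(-r*dt) * [p*3.554011 + (1-p)*7.991246] = 5.477616
  V(2,0) = exp(-r*dt) * [p*0.000000 + (1-p)*0.000000] = 0.000000
  V(2,1) = exp(-r*dt) * [p*0.000000 + (1-p)*1.564809] = 0.688975
  V(2,2) = exp(-r*dt) * [p*1.564809 + (1-p)*5.477616] = 3.274349
  V(1,0) = exp(-r*dt) * [p*0.000000 + (1-p)*0.688975] = 0.303352
  V(1,1) = exp(-r*dt) * [p*0.688975 + (1-p)*3.274349] = 1.821468
  V(0,0) = exp(-r*dt) * [p*0.303352 + (1-p)*1.821468] = 0.969201


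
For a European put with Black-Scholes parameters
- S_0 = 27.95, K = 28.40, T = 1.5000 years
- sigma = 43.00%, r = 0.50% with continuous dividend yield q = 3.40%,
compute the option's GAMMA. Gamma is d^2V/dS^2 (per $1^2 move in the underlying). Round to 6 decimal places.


d1 = 0.1503930771; d2 = -0.3762472176
phi(d1) = 0.3944560420; exp(-qT) = 0.9502786705; exp(-rT) = 0.9925280548
Gamma = exp(-qT) * phi(d1) / (S * sigma * sqrt(T)) = 0.9502786705 * 0.3944560420 / (27.9500 * 0.4300 * 1.2247448714) = 0.025466

Answer: Gamma = 0.025466


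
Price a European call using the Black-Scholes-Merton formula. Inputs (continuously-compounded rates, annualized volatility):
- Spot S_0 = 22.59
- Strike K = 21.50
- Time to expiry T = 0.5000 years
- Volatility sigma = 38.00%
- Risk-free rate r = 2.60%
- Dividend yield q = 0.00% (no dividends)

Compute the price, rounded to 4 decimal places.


d1 = (ln(S/K) + (r - q + 0.5*sigma^2) * T) / (sigma * sqrt(T)) = 0.36678148
d2 = d1 - sigma * sqrt(T) = 0.09808090
exp(-rT) = 0.98708414; exp(-qT) = 1.00000000
C = S_0 * exp(-qT) * N(d1) - K * exp(-rT) * N(d2)
N(d1) = 0.64310899; N(d2) = 0.53906597
C = 22.5900 * 1.00000000 * 0.64310899 - 21.5000 * 0.98708414 * 0.53906597 = 3.0876

Answer: Price = 3.0876


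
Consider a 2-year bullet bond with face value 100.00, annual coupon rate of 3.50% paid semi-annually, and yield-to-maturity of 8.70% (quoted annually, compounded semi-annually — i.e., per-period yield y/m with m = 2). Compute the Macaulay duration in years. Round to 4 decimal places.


Answer: Macaulay duration = 1.9460 years

Derivation:
Coupon per period c = face * coupon_rate / m = 1.750000
Periods per year m = 2; per-period yield y/m = 0.043500
Number of cashflows N = 4
Cashflows (t years, CF_t, discount factor 1/(1+y/m)^(m*t), PV):
  t = 0.5000: CF_t = 1.750000, DF = 0.958313, PV = 1.677048
  t = 1.0000: CF_t = 1.750000, DF = 0.918365, PV = 1.607138
  t = 1.5000: CF_t = 1.750000, DF = 0.880081, PV = 1.540142
  t = 2.0000: CF_t = 101.750000, DF = 0.843393, PV = 85.815276
Price P = sum_t PV_t = 90.639604
Macaulay numerator sum_t t * PV_t:
  t * PV_t at t = 0.5000: 0.838524
  t * PV_t at t = 1.0000: 1.607138
  t * PV_t at t = 1.5000: 2.310213
  t * PV_t at t = 2.0000: 171.630552
Macaulay duration D = (sum_t t * PV_t) / P = 176.386427 / 90.639604 = 1.946019


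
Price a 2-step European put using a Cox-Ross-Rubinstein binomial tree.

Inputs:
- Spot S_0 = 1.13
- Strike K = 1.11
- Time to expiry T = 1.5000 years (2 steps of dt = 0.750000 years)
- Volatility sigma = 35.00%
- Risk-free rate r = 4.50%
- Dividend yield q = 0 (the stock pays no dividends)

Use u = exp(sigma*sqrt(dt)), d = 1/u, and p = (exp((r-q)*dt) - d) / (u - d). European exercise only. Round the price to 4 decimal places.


dt = T/N = 0.750000
u = exp(sigma*sqrt(dt)) = 1.354062; d = 1/u = 0.738519
p = (exp((r-q)*dt) - d) / (u - d) = 0.480563
Discount per step: exp(-r*dt) = 0.966813
Stock lattice S(k, i) with i counting down-moves:
  k=0: S(0,0) = 1.1300
  k=1: S(1,0) = 1.5301; S(1,1) = 0.8345
  k=2: S(2,0) = 2.0718; S(2,1) = 1.1300; S(2,2) = 0.6163
Terminal payoffs V(N, i) = max(K - S_T, 0):
  V(2,0) = 0.000000; V(2,1) = 0.000000; V(2,2) = 0.493687
Backward induction: V(k, i) = exp(-r*dt) * [p * V(k+1, i) + (1-p) * V(k+1, i+1)].
  V(1,0) = exp(-r*dt) * [p*0.000000 + (1-p)*0.000000] = 0.000000
  V(1,1) = exp(-r*dt) * [p*0.000000 + (1-p)*0.493687] = 0.247929
  V(0,0) = exp(-r*dt) * [p*0.000000 + (1-p)*0.247929] = 0.124509

Answer: Price = V(0,0) = 0.1245


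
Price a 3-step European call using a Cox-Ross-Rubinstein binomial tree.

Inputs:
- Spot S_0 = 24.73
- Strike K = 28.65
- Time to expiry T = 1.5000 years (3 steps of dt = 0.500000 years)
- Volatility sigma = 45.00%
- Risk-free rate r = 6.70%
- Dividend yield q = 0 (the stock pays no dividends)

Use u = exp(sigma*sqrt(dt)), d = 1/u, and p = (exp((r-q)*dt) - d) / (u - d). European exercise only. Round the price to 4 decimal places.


dt = T/N = 0.500000
u = exp(sigma*sqrt(dt)) = 1.374648; d = 1/u = 0.727459
p = (exp((r-q)*dt) - d) / (u - d) = 0.473754
Discount per step: exp(-r*dt) = 0.967055
Stock lattice S(k, i) with i counting down-moves:
  k=0: S(0,0) = 24.7300
  k=1: S(1,0) = 33.9951; S(1,1) = 17.9901
  k=2: S(2,0) = 46.7313; S(2,1) = 24.7300; S(2,2) = 13.0870
  k=3: S(3,0) = 64.2390; S(3,1) = 33.9951; S(3,2) = 17.9901; S(3,3) = 9.5203
Terminal payoffs V(N, i) = max(S_T - K, 0):
  V(3,0) = 35.589047; V(3,1) = 5.345057; V(3,2) = 0.000000; V(3,3) = 0.000000
Backward induction: V(k, i) = exp(-r*dt) * [p * V(k+1, i) + (1-p) * V(k+1, i+1)].
  V(2,0) = exp(-r*dt) * [p*35.589047 + (1-p)*5.345057] = 19.025130
  V(2,1) = exp(-r*dt) * [p*5.345057 + (1-p)*0.000000] = 2.448817
  V(2,2) = exp(-r*dt) * [p*0.000000 + (1-p)*0.000000] = 0.000000
  V(1,0) = exp(-r*dt) * [p*19.025130 + (1-p)*2.448817] = 9.962514
  V(1,1) = exp(-r*dt) * [p*2.448817 + (1-p)*0.000000] = 1.121916
  V(0,0) = exp(-r*dt) * [p*9.962514 + (1-p)*1.121916] = 5.135240

Answer: Price = V(0,0) = 5.1352


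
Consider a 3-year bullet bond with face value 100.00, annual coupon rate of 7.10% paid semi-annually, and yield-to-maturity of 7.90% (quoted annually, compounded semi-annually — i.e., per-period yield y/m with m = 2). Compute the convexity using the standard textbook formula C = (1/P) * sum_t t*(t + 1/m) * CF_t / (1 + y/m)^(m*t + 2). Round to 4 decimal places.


Coupon per period c = face * coupon_rate / m = 3.550000
Periods per year m = 2; per-period yield y/m = 0.039500
Number of cashflows N = 6
Cashflows (t years, CF_t, discount factor 1/(1+y/m)^(m*t), PV):
  t = 0.5000: CF_t = 3.550000, DF = 0.962001, PV = 3.415103
  t = 1.0000: CF_t = 3.550000, DF = 0.925446, PV = 3.285333
  t = 1.5000: CF_t = 3.550000, DF = 0.890280, PV = 3.160493
  t = 2.0000: CF_t = 3.550000, DF = 0.856450, PV = 3.040398
  t = 2.5000: CF_t = 3.550000, DF = 0.823906, PV = 2.924865
  t = 3.0000: CF_t = 103.550000, DF = 0.792598, PV = 82.073535
Price P = sum_t PV_t = 97.899728
Convexity numerator sum_t t*(t + 1/m) * CF_t / (1+y/m)^(m*t + 2):
  t = 0.5000: term = 1.580247
  t = 1.0000: term = 4.560596
  t = 1.5000: term = 8.774596
  t = 2.0000: term = 14.068617
  t = 2.5000: term = 20.301034
  t = 3.0000: term = 797.523434
Convexity = (1/P) * sum = 846.808524 / 97.899728 = 8.649754

Answer: Convexity = 8.6498


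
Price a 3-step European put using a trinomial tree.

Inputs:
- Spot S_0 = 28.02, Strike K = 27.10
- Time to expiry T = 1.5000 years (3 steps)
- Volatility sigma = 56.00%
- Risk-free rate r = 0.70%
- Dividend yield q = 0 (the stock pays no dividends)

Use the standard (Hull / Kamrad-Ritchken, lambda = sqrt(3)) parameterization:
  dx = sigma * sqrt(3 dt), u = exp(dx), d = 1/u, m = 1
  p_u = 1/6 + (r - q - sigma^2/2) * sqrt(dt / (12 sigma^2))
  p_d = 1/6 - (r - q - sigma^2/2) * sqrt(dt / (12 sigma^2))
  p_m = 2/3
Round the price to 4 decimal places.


Answer: Price = V(0,0) = 6.1925

Derivation:
dt = T/N = 0.500000; dx = sigma*sqrt(3*dt) = 0.685857
u = exp(dx) = 1.985473; d = 1/u = 0.503658
p_u = 0.112063, p_m = 0.666667, p_d = 0.221270
Discount per step: exp(-r*dt) = 0.996506
Stock lattice S(k, j) with j the centered position index:
  k=0: S(0,+0) = 28.0200
  k=1: S(1,-1) = 14.1125; S(1,+0) = 28.0200; S(1,+1) = 55.6330
  k=2: S(2,-2) = 7.1079; S(2,-1) = 14.1125; S(2,+0) = 28.0200; S(2,+1) = 55.6330; S(2,+2) = 110.4577
  k=3: S(3,-3) = 3.5799; S(3,-2) = 7.1079; S(3,-1) = 14.1125; S(3,+0) = 28.0200; S(3,+1) = 55.6330; S(3,+2) = 110.4577; S(3,+3) = 219.3108
Terminal payoffs V(N, j) = max(K - S_T, 0):
  V(3,-3) = 23.520056; V(3,-2) = 19.992118; V(3,-1) = 12.987493; V(3,+0) = 0.000000; V(3,+1) = 0.000000; V(3,+2) = 0.000000; V(3,+3) = 0.000000
Backward induction: V(k, j) = exp(-r*dt) * [p_u * V(k+1, j+1) + p_m * V(k+1, j) + p_d * V(k+1, j-1)]
  V(2,-2) = exp(-r*dt) * [p_u*12.987493 + p_m*19.992118 + p_d*23.520056] = 19.917947
  V(2,-1) = exp(-r*dt) * [p_u*0.000000 + p_m*12.987493 + p_d*19.992118] = 13.036275
  V(2,+0) = exp(-r*dt) * [p_u*0.000000 + p_m*0.000000 + p_d*12.987493] = 2.863700
  V(2,+1) = exp(-r*dt) * [p_u*0.000000 + p_m*0.000000 + p_d*0.000000] = 0.000000
  V(2,+2) = exp(-r*dt) * [p_u*0.000000 + p_m*0.000000 + p_d*0.000000] = 0.000000
  V(1,-1) = exp(-r*dt) * [p_u*2.863700 + p_m*13.036275 + p_d*19.917947] = 13.372124
  V(1,+0) = exp(-r*dt) * [p_u*0.000000 + p_m*2.863700 + p_d*13.036275] = 4.776920
  V(1,+1) = exp(-r*dt) * [p_u*0.000000 + p_m*0.000000 + p_d*2.863700] = 0.631437
  V(0,+0) = exp(-r*dt) * [p_u*0.631437 + p_m*4.776920 + p_d*13.372124] = 6.192511


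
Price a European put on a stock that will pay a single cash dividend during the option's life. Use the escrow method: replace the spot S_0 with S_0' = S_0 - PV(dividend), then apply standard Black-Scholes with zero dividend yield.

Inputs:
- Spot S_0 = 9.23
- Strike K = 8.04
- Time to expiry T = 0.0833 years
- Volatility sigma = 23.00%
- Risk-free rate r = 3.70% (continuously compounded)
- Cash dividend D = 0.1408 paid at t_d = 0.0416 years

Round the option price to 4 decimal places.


Answer: Price = 0.0063

Derivation:
PV(D) = D * exp(-r * t_d) = 0.1408 * 0.99846198 = 0.14058345
S_0' = S_0 - PV(D) = 9.2300 - 0.14058345 = 9.08941655
d1 = (ln(S_0'/K) + (r + sigma^2/2)*T) / (sigma*sqrt(T)) = 1.92773675
d2 = d1 - sigma*sqrt(T) = 1.86135475
exp(-rT) = 0.99692264
N(-d1) = 0.02694394; N(-d2) = 0.03134705
P = K * exp(-rT) * N(-d2) - S_0' * N(-d1) = 8.0400 * 0.99692264 * 0.03134705 - 9.08941655 * 0.02694394 = 0.0063


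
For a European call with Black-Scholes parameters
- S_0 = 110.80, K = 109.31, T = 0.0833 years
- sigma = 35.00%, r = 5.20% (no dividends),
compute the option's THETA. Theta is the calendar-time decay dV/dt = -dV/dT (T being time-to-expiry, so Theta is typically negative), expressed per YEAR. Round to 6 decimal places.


d1 = 0.2274154296; d2 = 0.1263993417
phi(d1) = 0.3887583168; exp(-qT) = 1.0000000000; exp(-rT) = 0.9956777678
Theta = -S*exp(-qT)*phi(d1)*sigma/(2*sqrt(T)) - r*K*exp(-rT)*N(d2) + q*S*exp(-qT)*N(d1)
N(d1) = 0.5899496382; N(d2) = 0.5502920884; sqrt(T) = 0.2886173938
Term 1 = -110.8000 * 1.0000000000 * 0.3887583168 * 0.3500 / (2 * 0.2886173938) = -26.1177043542
Term 2 = -0.0520 * 109.3100 * 0.9956777678 * 0.5502920884 = -3.1144066419
Term 3 = 0 (no dividend yield, q = 0)
Theta = -26.1177043542 + (-3.1144066419) + (0.0000000000) = -29.232111

Answer: Theta = -29.232111


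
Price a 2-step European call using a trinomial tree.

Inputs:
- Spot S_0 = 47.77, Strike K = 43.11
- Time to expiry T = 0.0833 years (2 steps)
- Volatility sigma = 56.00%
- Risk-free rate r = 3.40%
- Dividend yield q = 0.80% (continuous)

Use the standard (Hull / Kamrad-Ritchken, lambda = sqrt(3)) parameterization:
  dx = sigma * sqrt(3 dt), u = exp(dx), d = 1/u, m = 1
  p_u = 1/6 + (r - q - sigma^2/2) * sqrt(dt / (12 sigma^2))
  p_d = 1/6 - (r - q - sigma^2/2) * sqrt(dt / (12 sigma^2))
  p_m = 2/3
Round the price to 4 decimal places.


dt = T/N = 0.041650; dx = sigma*sqrt(3*dt) = 0.197950
u = exp(dx) = 1.218902; d = 1/u = 0.820411
p_u = 0.152906, p_m = 0.666667, p_d = 0.180427
Discount per step: exp(-r*dt) = 0.998585
Stock lattice S(k, j) with j the centered position index:
  k=0: S(0,+0) = 47.7700
  k=1: S(1,-1) = 39.1910; S(1,+0) = 47.7700; S(1,+1) = 58.2269
  k=2: S(2,-2) = 32.1527; S(2,-1) = 39.1910; S(2,+0) = 47.7700; S(2,+1) = 58.2269; S(2,+2) = 70.9729
Terminal payoffs V(N, j) = max(S_T - K, 0):
  V(2,-2) = 0.000000; V(2,-1) = 0.000000; V(2,+0) = 4.660000; V(2,+1) = 15.116939; V(2,+2) = 27.862922
Backward induction: V(k, j) = exp(-r*dt) * [p_u * V(k+1, j+1) + p_m * V(k+1, j) + p_d * V(k+1, j-1)]
  V(1,-1) = exp(-r*dt) * [p_u*4.660000 + p_m*0.000000 + p_d*0.000000] = 0.711534
  V(1,+0) = exp(-r*dt) * [p_u*15.116939 + p_m*4.660000 + p_d*0.000000] = 5.410472
  V(1,+1) = exp(-r*dt) * [p_u*27.862922 + p_m*15.116939 + p_d*4.660000] = 15.157681
  V(0,+0) = exp(-r*dt) * [p_u*15.157681 + p_m*5.410472 + p_d*0.711534] = 6.044497

Answer: Price = V(0,0) = 6.0445


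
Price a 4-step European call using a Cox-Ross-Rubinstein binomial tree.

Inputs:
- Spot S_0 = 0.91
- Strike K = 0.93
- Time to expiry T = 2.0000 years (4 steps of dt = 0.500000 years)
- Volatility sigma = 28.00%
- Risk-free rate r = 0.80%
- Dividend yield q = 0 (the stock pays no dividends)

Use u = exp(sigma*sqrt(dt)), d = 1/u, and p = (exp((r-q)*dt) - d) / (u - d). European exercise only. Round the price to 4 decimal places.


Answer: Price = V(0,0) = 0.1355

Derivation:
dt = T/N = 0.500000
u = exp(sigma*sqrt(dt)) = 1.218950; d = 1/u = 0.820378
p = (exp((r-q)*dt) - d) / (u - d) = 0.460720
Discount per step: exp(-r*dt) = 0.996008
Stock lattice S(k, i) with i counting down-moves:
  k=0: S(0,0) = 0.9100
  k=1: S(1,0) = 1.1092; S(1,1) = 0.7465
  k=2: S(2,0) = 1.3521; S(2,1) = 0.9100; S(2,2) = 0.6124
  k=3: S(3,0) = 1.6482; S(3,1) = 1.1092; S(3,2) = 0.7465; S(3,3) = 0.5024
  k=4: S(4,0) = 2.0090; S(4,1) = 1.3521; S(4,2) = 0.9100; S(4,3) = 0.6124; S(4,4) = 0.4122
Terminal payoffs V(N, i) = max(S_T - K, 0):
  V(4,0) = 1.079024; V(4,1) = 0.422114; V(4,2) = 0.000000; V(4,3) = 0.000000; V(4,4) = 0.000000
Backward induction: V(k, i) = exp(-r*dt) * [p * V(k+1, i) + (1-p) * V(k+1, i+1)].
  V(3,0) = exp(-r*dt) * [p*1.079024 + (1-p)*0.422114] = 0.721872
  V(3,1) = exp(-r*dt) * [p*0.422114 + (1-p)*0.000000] = 0.193700
  V(3,2) = exp(-r*dt) * [p*0.000000 + (1-p)*0.000000] = 0.000000
  V(3,3) = exp(-r*dt) * [p*0.000000 + (1-p)*0.000000] = 0.000000
  V(2,0) = exp(-r*dt) * [p*0.721872 + (1-p)*0.193700] = 0.435294
  V(2,1) = exp(-r*dt) * [p*0.193700 + (1-p)*0.000000] = 0.088885
  V(2,2) = exp(-r*dt) * [p*0.000000 + (1-p)*0.000000] = 0.000000
  V(1,0) = exp(-r*dt) * [p*0.435294 + (1-p)*0.088885] = 0.247491
  V(1,1) = exp(-r*dt) * [p*0.088885 + (1-p)*0.000000] = 0.040788
  V(0,0) = exp(-r*dt) * [p*0.247491 + (1-p)*0.040788] = 0.135477


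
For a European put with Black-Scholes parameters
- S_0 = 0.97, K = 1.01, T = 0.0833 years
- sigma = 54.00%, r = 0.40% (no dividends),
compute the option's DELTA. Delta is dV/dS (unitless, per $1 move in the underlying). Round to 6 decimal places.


d1 = -0.1792145674; d2 = -0.3350679600
phi(d1) = 0.3925868612; exp(-qT) = 1.0000000000; exp(-rT) = 0.9996668555
N(-d1) = 0.5711153871
Delta = -exp(-qT) * N(-d1) = -1.0000000000 * 0.5711153871 = -0.571115

Answer: Delta = -0.571115


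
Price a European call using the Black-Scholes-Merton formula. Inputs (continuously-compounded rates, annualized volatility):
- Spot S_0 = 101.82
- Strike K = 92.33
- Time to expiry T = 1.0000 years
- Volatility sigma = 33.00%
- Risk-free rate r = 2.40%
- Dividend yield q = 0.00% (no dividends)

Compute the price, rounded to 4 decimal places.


Answer: Price = 19.2573

Derivation:
d1 = (ln(S/K) + (r - q + 0.5*sigma^2) * T) / (sigma * sqrt(T)) = 0.53420434
d2 = d1 - sigma * sqrt(T) = 0.20420434
exp(-rT) = 0.97628571; exp(-qT) = 1.00000000
C = S_0 * exp(-qT) * N(d1) - K * exp(-rT) * N(d2)
N(d1) = 0.70339992; N(d2) = 0.58090309
C = 101.8200 * 1.00000000 * 0.70339992 - 92.3300 * 0.97628571 * 0.58090309 = 19.2573


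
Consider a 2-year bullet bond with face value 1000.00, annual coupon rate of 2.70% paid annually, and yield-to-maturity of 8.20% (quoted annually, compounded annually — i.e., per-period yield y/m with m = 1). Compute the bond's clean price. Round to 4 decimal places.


Answer: Price = 902.1887

Derivation:
Coupon per period c = face * coupon_rate / m = 27.000000
Periods per year m = 1; per-period yield y/m = 0.082000
Number of cashflows N = 2
Cashflows (t years, CF_t, discount factor 1/(1+y/m)^(m*t), PV):
  t = 1.0000: CF_t = 27.000000, DF = 0.924214, PV = 24.953789
  t = 2.0000: CF_t = 1027.000000, DF = 0.854172, PV = 877.234942
Price P = sum_t PV_t = 902.188731


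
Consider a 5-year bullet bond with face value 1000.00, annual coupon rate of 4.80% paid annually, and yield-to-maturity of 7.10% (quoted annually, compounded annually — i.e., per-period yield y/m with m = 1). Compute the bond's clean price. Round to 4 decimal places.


Answer: Price = 905.9474

Derivation:
Coupon per period c = face * coupon_rate / m = 48.000000
Periods per year m = 1; per-period yield y/m = 0.071000
Number of cashflows N = 5
Cashflows (t years, CF_t, discount factor 1/(1+y/m)^(m*t), PV):
  t = 1.0000: CF_t = 48.000000, DF = 0.933707, PV = 44.817927
  t = 2.0000: CF_t = 48.000000, DF = 0.871808, PV = 41.846804
  t = 3.0000: CF_t = 48.000000, DF = 0.814013, PV = 39.072646
  t = 4.0000: CF_t = 48.000000, DF = 0.760050, PV = 36.482396
  t = 5.0000: CF_t = 1048.000000, DF = 0.709664, PV = 743.727651
Price P = sum_t PV_t = 905.947425


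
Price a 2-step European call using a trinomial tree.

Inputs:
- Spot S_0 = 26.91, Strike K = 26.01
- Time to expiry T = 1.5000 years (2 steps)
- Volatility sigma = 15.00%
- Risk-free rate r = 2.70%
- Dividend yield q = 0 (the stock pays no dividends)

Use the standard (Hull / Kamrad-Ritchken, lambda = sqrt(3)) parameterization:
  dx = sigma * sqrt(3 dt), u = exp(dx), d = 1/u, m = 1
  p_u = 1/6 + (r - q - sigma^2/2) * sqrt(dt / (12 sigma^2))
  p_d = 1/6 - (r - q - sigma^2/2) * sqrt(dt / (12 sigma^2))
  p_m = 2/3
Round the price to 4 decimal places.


Answer: Price = V(0,0) = 2.9092

Derivation:
dt = T/N = 0.750000; dx = sigma*sqrt(3*dt) = 0.225000
u = exp(dx) = 1.252323; d = 1/u = 0.798516
p_u = 0.192917, p_m = 0.666667, p_d = 0.140417
Discount per step: exp(-r*dt) = 0.979954
Stock lattice S(k, j) with j the centered position index:
  k=0: S(0,+0) = 26.9100
  k=1: S(1,-1) = 21.4881; S(1,+0) = 26.9100; S(1,+1) = 33.7000
  k=2: S(2,-2) = 17.1586; S(2,-1) = 21.4881; S(2,+0) = 26.9100; S(2,+1) = 33.7000; S(2,+2) = 42.2033
Terminal payoffs V(N, j) = max(S_T - K, 0):
  V(2,-2) = 0.000000; V(2,-1) = 0.000000; V(2,+0) = 0.900000; V(2,+1) = 7.690004; V(2,+2) = 16.193281
Backward induction: V(k, j) = exp(-r*dt) * [p_u * V(k+1, j+1) + p_m * V(k+1, j) + p_d * V(k+1, j-1)]
  V(1,-1) = exp(-r*dt) * [p_u*0.900000 + p_m*0.000000 + p_d*0.000000] = 0.170144
  V(1,+0) = exp(-r*dt) * [p_u*7.690004 + p_m*0.900000 + p_d*0.000000] = 2.041763
  V(1,+1) = exp(-r*dt) * [p_u*16.193281 + p_m*7.690004 + p_d*0.900000] = 8.209070
  V(0,+0) = exp(-r*dt) * [p_u*8.209070 + p_m*2.041763 + p_d*0.170144] = 2.909221


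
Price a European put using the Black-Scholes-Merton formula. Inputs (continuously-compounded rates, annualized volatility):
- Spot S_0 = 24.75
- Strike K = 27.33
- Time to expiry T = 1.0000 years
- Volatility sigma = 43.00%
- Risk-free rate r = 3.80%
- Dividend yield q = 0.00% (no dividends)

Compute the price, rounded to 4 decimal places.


d1 = (ln(S/K) + (r - q + 0.5*sigma^2) * T) / (sigma * sqrt(T)) = 0.07276858
d2 = d1 - sigma * sqrt(T) = -0.35723142
exp(-rT) = 0.96271294; exp(-qT) = 1.00000000
P = K * exp(-rT) * N(-d2) - S_0 * exp(-qT) * N(-d1)
N(-d1) = 0.47099514; N(-d2) = 0.63954072
P = 27.3300 * 0.96271294 * 0.63954072 - 24.7500 * 1.00000000 * 0.47099514 = 5.1698

Answer: Price = 5.1698


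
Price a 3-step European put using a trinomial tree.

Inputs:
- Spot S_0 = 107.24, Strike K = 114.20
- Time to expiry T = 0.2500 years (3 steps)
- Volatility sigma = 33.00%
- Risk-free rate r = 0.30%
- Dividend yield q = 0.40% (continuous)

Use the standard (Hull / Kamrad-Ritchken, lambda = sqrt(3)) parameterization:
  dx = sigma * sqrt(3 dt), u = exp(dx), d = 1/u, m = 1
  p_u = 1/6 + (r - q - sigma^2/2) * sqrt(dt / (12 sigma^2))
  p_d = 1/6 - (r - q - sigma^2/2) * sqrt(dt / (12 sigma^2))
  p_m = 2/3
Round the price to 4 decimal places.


dt = T/N = 0.083333; dx = sigma*sqrt(3*dt) = 0.165000
u = exp(dx) = 1.179393; d = 1/u = 0.847894
p_u = 0.152664, p_m = 0.666667, p_d = 0.180669
Discount per step: exp(-r*dt) = 0.999750
Stock lattice S(k, j) with j the centered position index:
  k=0: S(0,+0) = 107.2400
  k=1: S(1,-1) = 90.9281; S(1,+0) = 107.2400; S(1,+1) = 126.4781
  k=2: S(2,-2) = 77.0974; S(2,-1) = 90.9281; S(2,+0) = 107.2400; S(2,+1) = 126.4781; S(2,+2) = 149.1674
  k=3: S(3,-3) = 65.3704; S(3,-2) = 77.0974; S(3,-1) = 90.9281; S(3,+0) = 107.2400; S(3,+1) = 126.4781; S(3,+2) = 149.1674; S(3,+3) = 175.9270
Terminal payoffs V(N, j) = max(K - S_T, 0):
  V(3,-3) = 48.829616; V(3,-2) = 37.102619; V(3,-1) = 23.271879; V(3,+0) = 6.960000; V(3,+1) = 0.000000; V(3,+2) = 0.000000; V(3,+3) = 0.000000
Backward induction: V(k, j) = exp(-r*dt) * [p_u * V(k+1, j+1) + p_m * V(k+1, j) + p_d * V(k+1, j-1)]
  V(2,-2) = exp(-r*dt) * [p_u*23.271879 + p_m*37.102619 + p_d*48.829616] = 37.100592
  V(2,-1) = exp(-r*dt) * [p_u*6.960000 + p_m*23.271879 + p_d*37.102619] = 23.274609
  V(2,+0) = exp(-r*dt) * [p_u*0.000000 + p_m*6.960000 + p_d*23.271879] = 8.842301
  V(2,+1) = exp(-r*dt) * [p_u*0.000000 + p_m*0.000000 + p_d*6.960000] = 1.257143
  V(2,+2) = exp(-r*dt) * [p_u*0.000000 + p_m*0.000000 + p_d*0.000000] = 0.000000
  V(1,-1) = exp(-r*dt) * [p_u*8.842301 + p_m*23.274609 + p_d*37.100592] = 23.563351
  V(1,+0) = exp(-r*dt) * [p_u*1.257143 + p_m*8.842301 + p_d*23.274609] = 10.289220
  V(1,+1) = exp(-r*dt) * [p_u*0.000000 + p_m*1.257143 + p_d*8.842301] = 2.435018
  V(0,+0) = exp(-r*dt) * [p_u*2.435018 + p_m*10.289220 + p_d*23.563351] = 11.485520

Answer: Price = V(0,0) = 11.4855


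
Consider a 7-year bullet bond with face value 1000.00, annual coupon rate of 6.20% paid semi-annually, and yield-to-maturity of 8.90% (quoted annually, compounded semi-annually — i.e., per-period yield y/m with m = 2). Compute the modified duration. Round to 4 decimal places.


Coupon per period c = face * coupon_rate / m = 31.000000
Periods per year m = 2; per-period yield y/m = 0.044500
Number of cashflows N = 14
Cashflows (t years, CF_t, discount factor 1/(1+y/m)^(m*t), PV):
  t = 0.5000: CF_t = 31.000000, DF = 0.957396, PV = 29.679272
  t = 1.0000: CF_t = 31.000000, DF = 0.916607, PV = 28.414813
  t = 1.5000: CF_t = 31.000000, DF = 0.877556, PV = 27.204225
  t = 2.0000: CF_t = 31.000000, DF = 0.840168, PV = 26.045213
  t = 2.5000: CF_t = 31.000000, DF = 0.804374, PV = 24.935580
  t = 3.0000: CF_t = 31.000000, DF = 0.770104, PV = 23.873222
  t = 3.5000: CF_t = 31.000000, DF = 0.737294, PV = 22.856124
  t = 4.0000: CF_t = 31.000000, DF = 0.705883, PV = 21.882359
  t = 4.5000: CF_t = 31.000000, DF = 0.675809, PV = 20.950080
  t = 5.0000: CF_t = 31.000000, DF = 0.647017, PV = 20.057521
  t = 5.5000: CF_t = 31.000000, DF = 0.619451, PV = 19.202988
  t = 6.0000: CF_t = 31.000000, DF = 0.593060, PV = 18.384861
  t = 6.5000: CF_t = 31.000000, DF = 0.567793, PV = 17.601591
  t = 7.0000: CF_t = 1031.000000, DF = 0.543603, PV = 560.454609
Price P = sum_t PV_t = 861.542458
First compute Macaulay numerator sum_t t * PV_t:
  t * PV_t at t = 0.5000: 14.839636
  t * PV_t at t = 1.0000: 28.414813
  t * PV_t at t = 1.5000: 40.806338
  t * PV_t at t = 2.0000: 52.090426
  t * PV_t at t = 2.5000: 62.338950
  t * PV_t at t = 3.0000: 71.619665
  t * PV_t at t = 3.5000: 79.996434
  t * PV_t at t = 4.0000: 87.529436
  t * PV_t at t = 4.5000: 94.275362
  t * PV_t at t = 5.0000: 100.287604
  t * PV_t at t = 5.5000: 105.616433
  t * PV_t at t = 6.0000: 110.309169
  t * PV_t at t = 6.5000: 114.410340
  t * PV_t at t = 7.0000: 3923.182262
Macaulay duration D = 4885.716867 / 861.542458 = 5.670895
Modified duration = D / (1 + y/m) = 5.670895 / (1 + 0.044500) = 5.429292

Answer: Modified duration = 5.4293


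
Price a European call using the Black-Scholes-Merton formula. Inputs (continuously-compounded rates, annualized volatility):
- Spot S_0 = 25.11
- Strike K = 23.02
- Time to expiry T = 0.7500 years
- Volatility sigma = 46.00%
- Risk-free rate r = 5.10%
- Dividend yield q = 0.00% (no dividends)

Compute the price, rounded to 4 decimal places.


Answer: Price = 5.3881

Derivation:
d1 = (ln(S/K) + (r - q + 0.5*sigma^2) * T) / (sigma * sqrt(T)) = 0.51334665
d2 = d1 - sigma * sqrt(T) = 0.11497496
exp(-rT) = 0.96247229; exp(-qT) = 1.00000000
C = S_0 * exp(-qT) * N(d1) - K * exp(-rT) * N(d2)
N(d1) = 0.69614557; N(d2) = 0.54576752
C = 25.1100 * 1.00000000 * 0.69614557 - 23.0200 * 0.96247229 * 0.54576752 = 5.3881


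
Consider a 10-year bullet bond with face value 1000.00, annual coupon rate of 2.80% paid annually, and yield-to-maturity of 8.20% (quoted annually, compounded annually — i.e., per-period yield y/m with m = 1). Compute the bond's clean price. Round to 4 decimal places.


Answer: Price = 640.9017

Derivation:
Coupon per period c = face * coupon_rate / m = 28.000000
Periods per year m = 1; per-period yield y/m = 0.082000
Number of cashflows N = 10
Cashflows (t years, CF_t, discount factor 1/(1+y/m)^(m*t), PV):
  t = 1.0000: CF_t = 28.000000, DF = 0.924214, PV = 25.878004
  t = 2.0000: CF_t = 28.000000, DF = 0.854172, PV = 23.916824
  t = 3.0000: CF_t = 28.000000, DF = 0.789438, PV = 22.104274
  t = 4.0000: CF_t = 28.000000, DF = 0.729610, PV = 20.429088
  t = 5.0000: CF_t = 28.000000, DF = 0.674316, PV = 18.880858
  t = 6.0000: CF_t = 28.000000, DF = 0.623213, PV = 17.449961
  t = 7.0000: CF_t = 28.000000, DF = 0.575982, PV = 16.127506
  t = 8.0000: CF_t = 28.000000, DF = 0.532331, PV = 14.905273
  t = 9.0000: CF_t = 28.000000, DF = 0.491988, PV = 13.775669
  t = 10.0000: CF_t = 1028.000000, DF = 0.454703, PV = 467.434224
Price P = sum_t PV_t = 640.901681


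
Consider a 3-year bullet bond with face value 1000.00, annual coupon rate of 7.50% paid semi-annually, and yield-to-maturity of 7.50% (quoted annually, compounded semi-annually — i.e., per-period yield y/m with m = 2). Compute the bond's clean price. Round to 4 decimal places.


Answer: Price = 1000.0000

Derivation:
Coupon per period c = face * coupon_rate / m = 37.500000
Periods per year m = 2; per-period yield y/m = 0.037500
Number of cashflows N = 6
Cashflows (t years, CF_t, discount factor 1/(1+y/m)^(m*t), PV):
  t = 0.5000: CF_t = 37.500000, DF = 0.963855, PV = 36.144578
  t = 1.0000: CF_t = 37.500000, DF = 0.929017, PV = 34.838148
  t = 1.5000: CF_t = 37.500000, DF = 0.895438, PV = 33.578938
  t = 2.0000: CF_t = 37.500000, DF = 0.863073, PV = 32.365241
  t = 2.5000: CF_t = 37.500000, DF = 0.831878, PV = 31.195413
  t = 3.0000: CF_t = 1037.500000, DF = 0.801810, PV = 831.877682
Price P = sum_t PV_t = 1000.000000


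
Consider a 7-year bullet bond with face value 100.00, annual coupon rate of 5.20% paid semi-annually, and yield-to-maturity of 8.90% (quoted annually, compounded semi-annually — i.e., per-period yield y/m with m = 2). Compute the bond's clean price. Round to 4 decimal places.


Coupon per period c = face * coupon_rate / m = 2.600000
Periods per year m = 2; per-period yield y/m = 0.044500
Number of cashflows N = 14
Cashflows (t years, CF_t, discount factor 1/(1+y/m)^(m*t), PV):
  t = 0.5000: CF_t = 2.600000, DF = 0.957396, PV = 2.489229
  t = 1.0000: CF_t = 2.600000, DF = 0.916607, PV = 2.383178
  t = 1.5000: CF_t = 2.600000, DF = 0.877556, PV = 2.281645
  t = 2.0000: CF_t = 2.600000, DF = 0.840168, PV = 2.184437
  t = 2.5000: CF_t = 2.600000, DF = 0.804374, PV = 2.091371
  t = 3.0000: CF_t = 2.600000, DF = 0.770104, PV = 2.002270
  t = 3.5000: CF_t = 2.600000, DF = 0.737294, PV = 1.916965
  t = 4.0000: CF_t = 2.600000, DF = 0.705883, PV = 1.835295
  t = 4.5000: CF_t = 2.600000, DF = 0.675809, PV = 1.757104
  t = 5.0000: CF_t = 2.600000, DF = 0.647017, PV = 1.682244
  t = 5.5000: CF_t = 2.600000, DF = 0.619451, PV = 1.610573
  t = 6.0000: CF_t = 2.600000, DF = 0.593060, PV = 1.541956
  t = 6.5000: CF_t = 2.600000, DF = 0.567793, PV = 1.476262
  t = 7.0000: CF_t = 102.600000, DF = 0.543603, PV = 55.773659
Price P = sum_t PV_t = 81.026189

Answer: Price = 81.0262
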